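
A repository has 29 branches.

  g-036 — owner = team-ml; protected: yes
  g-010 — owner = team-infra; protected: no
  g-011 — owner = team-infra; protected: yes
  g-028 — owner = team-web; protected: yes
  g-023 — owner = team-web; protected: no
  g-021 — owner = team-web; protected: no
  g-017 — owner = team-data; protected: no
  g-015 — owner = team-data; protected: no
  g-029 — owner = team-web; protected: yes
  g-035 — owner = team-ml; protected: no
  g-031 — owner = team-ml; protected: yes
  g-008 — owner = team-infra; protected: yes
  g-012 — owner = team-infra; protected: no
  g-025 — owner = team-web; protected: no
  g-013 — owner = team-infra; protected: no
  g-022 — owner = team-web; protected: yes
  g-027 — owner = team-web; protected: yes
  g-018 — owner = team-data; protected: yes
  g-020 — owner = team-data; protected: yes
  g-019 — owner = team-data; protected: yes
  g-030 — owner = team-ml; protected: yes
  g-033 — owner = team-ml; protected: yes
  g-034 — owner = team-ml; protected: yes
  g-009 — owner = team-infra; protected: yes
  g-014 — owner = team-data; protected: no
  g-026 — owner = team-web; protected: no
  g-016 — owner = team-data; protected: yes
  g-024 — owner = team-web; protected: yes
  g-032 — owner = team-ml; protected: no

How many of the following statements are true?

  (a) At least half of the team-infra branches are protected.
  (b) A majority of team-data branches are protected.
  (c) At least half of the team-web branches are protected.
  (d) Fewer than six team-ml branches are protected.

4

(a) team-infra: |A| = 6, |A ∩ B| = 3; needs |A ∩ B| ≥ |A ∖ B| — true.
(b) team-data: |A| = 7, |A ∩ B| = 4; needs |A ∩ B| > |A ∖ B| — true.
(c) team-web: |A| = 9, |A ∩ B| = 5; needs |A ∩ B| ≥ |A ∖ B| — true.
(d) team-ml: |A| = 7, |A ∩ B| = 5; needs |A ∩ B| < 6 — true.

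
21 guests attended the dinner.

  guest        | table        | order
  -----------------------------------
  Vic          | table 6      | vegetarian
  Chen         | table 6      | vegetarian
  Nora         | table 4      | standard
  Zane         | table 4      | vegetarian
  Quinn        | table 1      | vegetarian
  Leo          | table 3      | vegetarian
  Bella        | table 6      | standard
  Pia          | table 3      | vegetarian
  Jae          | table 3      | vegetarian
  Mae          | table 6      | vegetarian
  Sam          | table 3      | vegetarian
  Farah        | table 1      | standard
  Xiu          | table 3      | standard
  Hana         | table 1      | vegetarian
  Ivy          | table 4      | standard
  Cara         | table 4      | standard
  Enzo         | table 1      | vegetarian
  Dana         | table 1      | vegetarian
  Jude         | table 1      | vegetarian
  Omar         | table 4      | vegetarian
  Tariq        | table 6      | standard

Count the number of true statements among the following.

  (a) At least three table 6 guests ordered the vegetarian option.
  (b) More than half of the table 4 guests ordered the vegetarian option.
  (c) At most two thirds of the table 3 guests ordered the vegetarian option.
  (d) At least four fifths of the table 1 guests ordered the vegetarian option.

(a) table 6: |A| = 5, |A ∩ B| = 3; needs |A ∩ B| ≥ 3 — true.
(b) table 4: |A| = 5, |A ∩ B| = 2; needs |A ∩ B| > |A ∖ B| — false.
(c) table 3: |A| = 5, |A ∩ B| = 4; needs |A ∩ B| / |A| ≤ 2/3 — false.
(d) table 1: |A| = 6, |A ∩ B| = 5; needs |A ∩ B| / |A| ≥ 4/5 — true.

2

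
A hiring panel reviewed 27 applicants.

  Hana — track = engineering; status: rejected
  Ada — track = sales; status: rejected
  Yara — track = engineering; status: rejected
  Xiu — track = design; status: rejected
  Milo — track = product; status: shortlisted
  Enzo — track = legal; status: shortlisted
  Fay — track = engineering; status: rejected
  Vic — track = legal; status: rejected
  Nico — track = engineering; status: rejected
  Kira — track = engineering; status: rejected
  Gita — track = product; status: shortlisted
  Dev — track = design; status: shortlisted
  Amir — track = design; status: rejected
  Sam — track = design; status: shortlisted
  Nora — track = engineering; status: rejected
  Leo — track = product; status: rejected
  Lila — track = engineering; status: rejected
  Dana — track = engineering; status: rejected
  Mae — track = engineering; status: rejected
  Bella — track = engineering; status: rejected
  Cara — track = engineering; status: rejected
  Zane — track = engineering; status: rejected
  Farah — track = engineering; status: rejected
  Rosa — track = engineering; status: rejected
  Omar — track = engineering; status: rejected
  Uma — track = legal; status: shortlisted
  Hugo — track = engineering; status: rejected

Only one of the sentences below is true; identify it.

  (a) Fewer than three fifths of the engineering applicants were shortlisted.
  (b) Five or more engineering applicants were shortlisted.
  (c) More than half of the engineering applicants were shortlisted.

(a)

|A| = 16, |A ∩ B| = 0, |A ∖ B| = 16.
(a) requires |A ∩ B| / |A| < 3/5: true.
(b) requires |A ∩ B| ≥ 5: false.
(c) requires |A ∩ B| > |A ∖ B|: false.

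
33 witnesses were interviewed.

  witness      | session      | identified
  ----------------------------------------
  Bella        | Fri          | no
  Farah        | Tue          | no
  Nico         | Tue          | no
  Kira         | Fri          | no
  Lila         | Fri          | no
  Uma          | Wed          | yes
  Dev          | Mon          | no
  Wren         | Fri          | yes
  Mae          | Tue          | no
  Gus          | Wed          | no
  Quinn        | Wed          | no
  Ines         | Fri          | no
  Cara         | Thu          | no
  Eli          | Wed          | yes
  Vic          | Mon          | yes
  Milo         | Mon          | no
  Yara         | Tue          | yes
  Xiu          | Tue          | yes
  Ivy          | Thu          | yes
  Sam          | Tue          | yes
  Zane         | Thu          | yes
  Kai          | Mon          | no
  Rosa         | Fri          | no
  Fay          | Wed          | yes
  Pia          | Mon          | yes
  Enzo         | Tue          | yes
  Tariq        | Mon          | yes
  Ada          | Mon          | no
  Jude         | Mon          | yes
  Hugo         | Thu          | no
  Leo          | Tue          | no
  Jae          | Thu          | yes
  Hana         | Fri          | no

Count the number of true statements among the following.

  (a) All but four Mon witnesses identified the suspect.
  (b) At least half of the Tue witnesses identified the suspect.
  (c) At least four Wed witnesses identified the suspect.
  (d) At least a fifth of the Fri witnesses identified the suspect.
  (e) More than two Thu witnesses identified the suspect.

(a) Mon: |A| = 8, |A ∩ B| = 4; needs |A ∖ B| = 4 — true.
(b) Tue: |A| = 8, |A ∩ B| = 4; needs |A ∩ B| ≥ |A ∖ B| — true.
(c) Wed: |A| = 5, |A ∩ B| = 3; needs |A ∩ B| ≥ 4 — false.
(d) Fri: |A| = 7, |A ∩ B| = 1; needs |A ∩ B| / |A| ≥ 1/5 — false.
(e) Thu: |A| = 5, |A ∩ B| = 3; needs |A ∩ B| > 2 — true.

3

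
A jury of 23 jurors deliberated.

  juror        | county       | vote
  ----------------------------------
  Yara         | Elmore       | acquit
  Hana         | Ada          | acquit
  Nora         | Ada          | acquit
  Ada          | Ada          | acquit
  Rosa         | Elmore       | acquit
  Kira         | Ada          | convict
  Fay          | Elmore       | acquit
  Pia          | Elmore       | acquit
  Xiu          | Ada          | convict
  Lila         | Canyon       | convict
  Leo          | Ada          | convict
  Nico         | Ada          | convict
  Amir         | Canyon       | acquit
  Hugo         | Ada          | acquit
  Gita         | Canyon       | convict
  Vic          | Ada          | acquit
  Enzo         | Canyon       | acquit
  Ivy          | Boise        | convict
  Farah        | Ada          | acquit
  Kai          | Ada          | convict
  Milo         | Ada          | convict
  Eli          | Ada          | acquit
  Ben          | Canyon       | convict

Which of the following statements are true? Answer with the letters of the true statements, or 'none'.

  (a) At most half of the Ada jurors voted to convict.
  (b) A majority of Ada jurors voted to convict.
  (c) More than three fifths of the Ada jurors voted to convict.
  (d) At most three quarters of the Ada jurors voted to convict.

|A| = 13, |A ∩ B| = 6, |A ∖ B| = 7.
(a) |A ∩ B| ≤ |A ∖ B|: holds.
(b) |A ∩ B| > |A ∖ B|: fails.
(c) |A ∩ B| / |A| > 3/5: fails.
(d) |A ∩ B| / |A| ≤ 3/4: holds.

(a), (d)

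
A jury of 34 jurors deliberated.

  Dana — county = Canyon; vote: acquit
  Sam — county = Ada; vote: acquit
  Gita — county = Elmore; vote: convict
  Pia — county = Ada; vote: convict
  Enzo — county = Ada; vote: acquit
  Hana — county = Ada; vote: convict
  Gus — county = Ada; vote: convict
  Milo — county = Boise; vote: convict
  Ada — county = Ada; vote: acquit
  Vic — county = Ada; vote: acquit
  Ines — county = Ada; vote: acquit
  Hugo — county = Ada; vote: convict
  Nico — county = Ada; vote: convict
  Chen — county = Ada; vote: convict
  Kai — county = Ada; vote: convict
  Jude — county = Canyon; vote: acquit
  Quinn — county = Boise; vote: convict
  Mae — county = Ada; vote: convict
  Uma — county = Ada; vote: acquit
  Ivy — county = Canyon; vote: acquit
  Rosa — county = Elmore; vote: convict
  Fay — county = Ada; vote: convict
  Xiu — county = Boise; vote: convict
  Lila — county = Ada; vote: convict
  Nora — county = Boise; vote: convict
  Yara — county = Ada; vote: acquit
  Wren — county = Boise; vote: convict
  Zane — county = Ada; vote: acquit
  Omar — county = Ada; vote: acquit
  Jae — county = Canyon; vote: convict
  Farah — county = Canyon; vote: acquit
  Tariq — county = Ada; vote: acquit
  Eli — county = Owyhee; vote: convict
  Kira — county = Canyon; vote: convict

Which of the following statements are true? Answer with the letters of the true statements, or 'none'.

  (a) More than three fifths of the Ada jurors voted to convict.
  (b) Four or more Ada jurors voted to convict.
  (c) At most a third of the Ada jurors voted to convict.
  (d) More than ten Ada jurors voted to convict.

(b)

|A| = 20, |A ∩ B| = 10, |A ∖ B| = 10.
(a) |A ∩ B| / |A| > 3/5: fails.
(b) |A ∩ B| ≥ 4: holds.
(c) |A ∩ B| / |A| ≤ 1/3: fails.
(d) |A ∩ B| > 10: fails.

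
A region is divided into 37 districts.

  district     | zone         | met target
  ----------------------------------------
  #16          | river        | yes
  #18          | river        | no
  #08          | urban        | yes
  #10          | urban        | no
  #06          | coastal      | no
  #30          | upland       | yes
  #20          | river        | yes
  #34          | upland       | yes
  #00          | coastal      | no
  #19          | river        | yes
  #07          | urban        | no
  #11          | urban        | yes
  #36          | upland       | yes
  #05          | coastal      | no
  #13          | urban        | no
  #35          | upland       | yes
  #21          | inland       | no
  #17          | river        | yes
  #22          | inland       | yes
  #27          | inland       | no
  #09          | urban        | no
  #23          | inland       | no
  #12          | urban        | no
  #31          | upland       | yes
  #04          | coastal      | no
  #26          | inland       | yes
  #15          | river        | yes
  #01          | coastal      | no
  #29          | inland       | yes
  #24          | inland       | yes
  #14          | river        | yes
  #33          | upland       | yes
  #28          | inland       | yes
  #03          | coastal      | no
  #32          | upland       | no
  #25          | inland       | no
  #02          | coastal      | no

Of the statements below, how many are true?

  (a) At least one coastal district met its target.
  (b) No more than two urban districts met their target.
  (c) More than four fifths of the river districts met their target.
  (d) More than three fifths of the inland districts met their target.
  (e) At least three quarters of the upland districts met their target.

(a) coastal: |A| = 7, |A ∩ B| = 0; needs A ∩ B ≠ ∅ (|A ∩ B| ≥ 1) — false.
(b) urban: |A| = 7, |A ∩ B| = 2; needs |A ∩ B| ≤ 2 — true.
(c) river: |A| = 7, |A ∩ B| = 6; needs |A ∩ B| / |A| > 4/5 — true.
(d) inland: |A| = 9, |A ∩ B| = 5; needs |A ∩ B| / |A| > 3/5 — false.
(e) upland: |A| = 7, |A ∩ B| = 6; needs |A ∩ B| / |A| ≥ 3/4 — true.

3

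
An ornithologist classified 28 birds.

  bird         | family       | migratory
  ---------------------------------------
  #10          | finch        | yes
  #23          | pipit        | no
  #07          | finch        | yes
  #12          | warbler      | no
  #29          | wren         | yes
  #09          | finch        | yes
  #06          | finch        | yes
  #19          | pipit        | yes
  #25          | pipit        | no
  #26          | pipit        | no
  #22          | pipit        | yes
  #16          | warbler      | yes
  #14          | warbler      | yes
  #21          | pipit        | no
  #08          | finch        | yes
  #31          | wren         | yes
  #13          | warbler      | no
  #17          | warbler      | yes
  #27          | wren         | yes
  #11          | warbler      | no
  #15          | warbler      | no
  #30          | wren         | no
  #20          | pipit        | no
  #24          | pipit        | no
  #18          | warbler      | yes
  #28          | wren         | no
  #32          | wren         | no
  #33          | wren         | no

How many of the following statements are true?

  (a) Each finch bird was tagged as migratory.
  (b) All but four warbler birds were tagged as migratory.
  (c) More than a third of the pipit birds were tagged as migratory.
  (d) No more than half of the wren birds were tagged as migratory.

3

(a) finch: |A| = 5, |A ∩ B| = 5; needs A ⊆ B, i.e. every element of A is in B (|A ∖ B| = 0) — true.
(b) warbler: |A| = 8, |A ∩ B| = 4; needs |A ∖ B| = 4 — true.
(c) pipit: |A| = 8, |A ∩ B| = 2; needs |A ∩ B| / |A| > 1/3 — false.
(d) wren: |A| = 7, |A ∩ B| = 3; needs |A ∩ B| ≤ |A ∖ B| — true.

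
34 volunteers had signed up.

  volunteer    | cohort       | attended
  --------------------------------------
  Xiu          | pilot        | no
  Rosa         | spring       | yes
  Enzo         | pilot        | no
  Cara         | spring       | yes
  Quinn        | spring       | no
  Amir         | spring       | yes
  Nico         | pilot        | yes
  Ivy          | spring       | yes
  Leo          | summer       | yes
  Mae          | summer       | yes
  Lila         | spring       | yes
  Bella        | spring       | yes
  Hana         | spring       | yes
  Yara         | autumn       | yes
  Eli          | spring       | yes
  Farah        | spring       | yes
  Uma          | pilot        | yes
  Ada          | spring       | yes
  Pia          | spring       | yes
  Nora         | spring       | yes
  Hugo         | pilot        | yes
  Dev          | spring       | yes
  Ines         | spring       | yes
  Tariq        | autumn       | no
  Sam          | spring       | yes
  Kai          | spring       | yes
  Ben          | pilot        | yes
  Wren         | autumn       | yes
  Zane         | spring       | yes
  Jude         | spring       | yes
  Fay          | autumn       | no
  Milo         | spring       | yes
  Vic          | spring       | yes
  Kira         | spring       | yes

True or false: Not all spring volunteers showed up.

True

'Not all spring volunteers showed up' holds iff A ⊄ B (|A ∖ B| ≥ 1).
|A| = 22, |A ∩ B| = 21, |A ∖ B| = 1.
So the statement is true.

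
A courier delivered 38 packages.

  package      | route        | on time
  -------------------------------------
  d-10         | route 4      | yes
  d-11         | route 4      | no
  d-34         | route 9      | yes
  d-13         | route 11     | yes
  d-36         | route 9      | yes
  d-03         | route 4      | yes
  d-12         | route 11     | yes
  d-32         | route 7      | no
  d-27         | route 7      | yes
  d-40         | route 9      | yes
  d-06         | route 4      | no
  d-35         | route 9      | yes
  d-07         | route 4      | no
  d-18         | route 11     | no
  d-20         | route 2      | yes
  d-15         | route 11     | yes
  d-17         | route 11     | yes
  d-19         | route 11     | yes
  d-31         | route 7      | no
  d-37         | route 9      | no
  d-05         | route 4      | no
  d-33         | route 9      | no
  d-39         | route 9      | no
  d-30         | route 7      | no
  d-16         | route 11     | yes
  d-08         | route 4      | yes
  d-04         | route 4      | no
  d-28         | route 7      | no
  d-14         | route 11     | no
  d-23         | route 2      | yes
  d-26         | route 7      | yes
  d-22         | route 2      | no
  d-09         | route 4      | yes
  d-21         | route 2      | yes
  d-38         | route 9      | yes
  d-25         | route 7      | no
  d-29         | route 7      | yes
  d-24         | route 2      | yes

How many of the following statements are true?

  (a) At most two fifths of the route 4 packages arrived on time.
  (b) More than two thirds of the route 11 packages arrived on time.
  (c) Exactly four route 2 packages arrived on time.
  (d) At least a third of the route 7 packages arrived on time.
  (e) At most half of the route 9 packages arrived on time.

3

(a) route 4: |A| = 9, |A ∩ B| = 4; needs |A ∩ B| / |A| ≤ 2/5 — false.
(b) route 11: |A| = 8, |A ∩ B| = 6; needs |A ∩ B| / |A| > 2/3 — true.
(c) route 2: |A| = 5, |A ∩ B| = 4; needs |A ∩ B| = 4 — true.
(d) route 7: |A| = 8, |A ∩ B| = 3; needs |A ∩ B| / |A| ≥ 1/3 — true.
(e) route 9: |A| = 8, |A ∩ B| = 5; needs |A ∩ B| ≤ |A ∖ B| — false.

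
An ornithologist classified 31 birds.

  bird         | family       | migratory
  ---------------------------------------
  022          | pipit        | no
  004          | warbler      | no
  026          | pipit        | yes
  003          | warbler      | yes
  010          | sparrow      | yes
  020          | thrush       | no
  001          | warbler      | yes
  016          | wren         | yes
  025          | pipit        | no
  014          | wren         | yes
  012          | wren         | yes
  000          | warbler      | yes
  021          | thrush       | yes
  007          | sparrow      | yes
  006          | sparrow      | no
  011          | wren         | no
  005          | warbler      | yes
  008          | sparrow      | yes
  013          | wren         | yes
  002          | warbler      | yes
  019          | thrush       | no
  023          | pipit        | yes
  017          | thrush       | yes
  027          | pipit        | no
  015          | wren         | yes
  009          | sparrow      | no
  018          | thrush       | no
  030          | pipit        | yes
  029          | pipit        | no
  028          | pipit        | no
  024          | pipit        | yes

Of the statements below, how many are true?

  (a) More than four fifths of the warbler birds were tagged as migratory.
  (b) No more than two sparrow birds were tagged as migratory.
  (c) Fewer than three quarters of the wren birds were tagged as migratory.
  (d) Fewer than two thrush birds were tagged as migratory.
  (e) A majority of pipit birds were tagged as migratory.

(a) warbler: |A| = 6, |A ∩ B| = 5; needs |A ∩ B| / |A| > 4/5 — true.
(b) sparrow: |A| = 5, |A ∩ B| = 3; needs |A ∩ B| ≤ 2 — false.
(c) wren: |A| = 6, |A ∩ B| = 5; needs |A ∩ B| / |A| < 3/4 — false.
(d) thrush: |A| = 5, |A ∩ B| = 2; needs |A ∩ B| < 2 — false.
(e) pipit: |A| = 9, |A ∩ B| = 4; needs |A ∩ B| > |A ∖ B| — false.

1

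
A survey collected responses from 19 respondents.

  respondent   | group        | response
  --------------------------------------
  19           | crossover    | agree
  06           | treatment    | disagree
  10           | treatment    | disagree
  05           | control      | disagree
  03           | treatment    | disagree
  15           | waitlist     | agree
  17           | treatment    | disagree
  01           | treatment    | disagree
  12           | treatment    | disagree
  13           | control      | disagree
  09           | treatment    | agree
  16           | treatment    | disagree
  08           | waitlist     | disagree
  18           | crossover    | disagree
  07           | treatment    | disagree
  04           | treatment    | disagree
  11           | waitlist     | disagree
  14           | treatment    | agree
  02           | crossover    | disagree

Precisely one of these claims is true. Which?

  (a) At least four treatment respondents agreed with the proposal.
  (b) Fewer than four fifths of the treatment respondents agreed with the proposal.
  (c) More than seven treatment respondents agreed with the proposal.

(b)

|A| = 11, |A ∩ B| = 2, |A ∖ B| = 9.
(a) requires |A ∩ B| ≥ 4: false.
(b) requires |A ∩ B| / |A| < 4/5: true.
(c) requires |A ∩ B| > 7: false.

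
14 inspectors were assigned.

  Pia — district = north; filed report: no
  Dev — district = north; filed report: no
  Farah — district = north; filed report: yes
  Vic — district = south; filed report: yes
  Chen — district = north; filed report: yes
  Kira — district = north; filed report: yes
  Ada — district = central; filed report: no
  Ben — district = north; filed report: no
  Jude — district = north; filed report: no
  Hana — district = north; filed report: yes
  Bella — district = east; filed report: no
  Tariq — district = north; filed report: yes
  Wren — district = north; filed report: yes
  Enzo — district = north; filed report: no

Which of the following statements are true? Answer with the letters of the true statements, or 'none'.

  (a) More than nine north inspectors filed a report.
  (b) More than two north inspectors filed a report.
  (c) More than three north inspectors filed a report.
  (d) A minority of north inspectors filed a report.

|A| = 11, |A ∩ B| = 6, |A ∖ B| = 5.
(a) |A ∩ B| > 9: fails.
(b) |A ∩ B| > 2: holds.
(c) |A ∩ B| > 3: holds.
(d) |A ∩ B| < |A ∖ B|: fails.

(b), (c)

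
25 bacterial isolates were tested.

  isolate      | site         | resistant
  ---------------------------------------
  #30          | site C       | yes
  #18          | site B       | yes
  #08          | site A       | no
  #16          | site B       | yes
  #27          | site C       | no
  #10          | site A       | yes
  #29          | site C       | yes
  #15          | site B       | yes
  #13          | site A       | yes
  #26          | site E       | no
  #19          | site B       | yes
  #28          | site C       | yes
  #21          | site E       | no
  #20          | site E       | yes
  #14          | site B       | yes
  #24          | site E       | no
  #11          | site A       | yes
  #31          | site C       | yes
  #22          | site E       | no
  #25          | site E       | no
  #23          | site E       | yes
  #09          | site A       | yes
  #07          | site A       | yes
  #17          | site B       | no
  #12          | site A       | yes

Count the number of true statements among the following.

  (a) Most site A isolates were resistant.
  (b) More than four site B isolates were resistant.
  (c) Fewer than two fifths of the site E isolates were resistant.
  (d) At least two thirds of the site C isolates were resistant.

(a) site A: |A| = 7, |A ∩ B| = 6; needs |A ∩ B| > |A ∖ B| — true.
(b) site B: |A| = 6, |A ∩ B| = 5; needs |A ∩ B| > 4 — true.
(c) site E: |A| = 7, |A ∩ B| = 2; needs |A ∩ B| / |A| < 2/5 — true.
(d) site C: |A| = 5, |A ∩ B| = 4; needs |A ∩ B| / |A| ≥ 2/3 — true.

4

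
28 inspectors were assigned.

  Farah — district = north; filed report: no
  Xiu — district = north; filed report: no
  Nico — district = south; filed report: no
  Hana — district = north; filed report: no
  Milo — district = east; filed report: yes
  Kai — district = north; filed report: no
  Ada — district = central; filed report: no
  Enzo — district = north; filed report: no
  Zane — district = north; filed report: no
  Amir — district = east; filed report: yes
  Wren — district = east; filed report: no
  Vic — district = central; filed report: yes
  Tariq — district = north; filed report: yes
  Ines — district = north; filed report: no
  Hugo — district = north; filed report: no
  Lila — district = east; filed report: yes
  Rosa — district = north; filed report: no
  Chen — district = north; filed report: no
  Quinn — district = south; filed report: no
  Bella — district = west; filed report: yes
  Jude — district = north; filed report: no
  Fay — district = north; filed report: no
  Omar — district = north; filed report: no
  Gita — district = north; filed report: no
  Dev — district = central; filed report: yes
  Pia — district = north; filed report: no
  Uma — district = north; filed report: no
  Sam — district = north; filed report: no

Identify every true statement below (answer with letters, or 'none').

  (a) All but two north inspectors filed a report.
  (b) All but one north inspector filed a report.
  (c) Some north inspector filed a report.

(c)

|A| = 18, |A ∩ B| = 1, |A ∖ B| = 17.
(a) |A ∖ B| = 2: fails.
(b) |A ∖ B| = 1: fails.
(c) A ∩ B ≠ ∅ (|A ∩ B| ≥ 1): holds.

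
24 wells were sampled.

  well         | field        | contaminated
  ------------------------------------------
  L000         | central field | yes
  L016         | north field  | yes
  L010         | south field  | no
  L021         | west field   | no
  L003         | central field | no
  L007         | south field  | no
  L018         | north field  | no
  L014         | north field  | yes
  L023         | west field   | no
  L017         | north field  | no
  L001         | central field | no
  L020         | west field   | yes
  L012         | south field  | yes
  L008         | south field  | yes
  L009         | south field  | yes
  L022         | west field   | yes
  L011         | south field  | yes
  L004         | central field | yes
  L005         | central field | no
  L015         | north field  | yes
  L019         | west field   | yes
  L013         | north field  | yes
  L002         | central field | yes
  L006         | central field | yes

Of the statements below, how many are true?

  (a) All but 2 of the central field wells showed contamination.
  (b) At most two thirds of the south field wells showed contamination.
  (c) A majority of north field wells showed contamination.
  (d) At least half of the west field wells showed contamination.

(a) central field: |A| = 7, |A ∩ B| = 4; needs |A ∖ B| = 2 — false.
(b) south field: |A| = 6, |A ∩ B| = 4; needs |A ∩ B| / |A| ≤ 2/3 — true.
(c) north field: |A| = 6, |A ∩ B| = 4; needs |A ∩ B| > |A ∖ B| — true.
(d) west field: |A| = 5, |A ∩ B| = 3; needs |A ∩ B| ≥ |A ∖ B| — true.

3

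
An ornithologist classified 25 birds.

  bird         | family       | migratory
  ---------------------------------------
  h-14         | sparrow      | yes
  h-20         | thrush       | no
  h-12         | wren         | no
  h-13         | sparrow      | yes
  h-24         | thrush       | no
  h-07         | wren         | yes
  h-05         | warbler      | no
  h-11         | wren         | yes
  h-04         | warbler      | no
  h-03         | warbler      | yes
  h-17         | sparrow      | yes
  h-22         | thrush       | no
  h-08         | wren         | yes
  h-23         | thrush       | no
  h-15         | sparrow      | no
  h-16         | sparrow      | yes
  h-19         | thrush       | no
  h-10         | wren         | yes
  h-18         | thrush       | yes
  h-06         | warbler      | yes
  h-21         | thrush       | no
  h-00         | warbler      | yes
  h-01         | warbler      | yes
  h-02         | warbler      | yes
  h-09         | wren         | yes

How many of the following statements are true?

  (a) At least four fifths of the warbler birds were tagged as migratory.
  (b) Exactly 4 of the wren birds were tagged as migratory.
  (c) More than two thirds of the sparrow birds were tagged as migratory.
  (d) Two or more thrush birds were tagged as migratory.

1

(a) warbler: |A| = 7, |A ∩ B| = 5; needs |A ∩ B| / |A| ≥ 4/5 — false.
(b) wren: |A| = 6, |A ∩ B| = 5; needs |A ∩ B| = 4 — false.
(c) sparrow: |A| = 5, |A ∩ B| = 4; needs |A ∩ B| / |A| > 2/3 — true.
(d) thrush: |A| = 7, |A ∩ B| = 1; needs |A ∩ B| ≥ 2 — false.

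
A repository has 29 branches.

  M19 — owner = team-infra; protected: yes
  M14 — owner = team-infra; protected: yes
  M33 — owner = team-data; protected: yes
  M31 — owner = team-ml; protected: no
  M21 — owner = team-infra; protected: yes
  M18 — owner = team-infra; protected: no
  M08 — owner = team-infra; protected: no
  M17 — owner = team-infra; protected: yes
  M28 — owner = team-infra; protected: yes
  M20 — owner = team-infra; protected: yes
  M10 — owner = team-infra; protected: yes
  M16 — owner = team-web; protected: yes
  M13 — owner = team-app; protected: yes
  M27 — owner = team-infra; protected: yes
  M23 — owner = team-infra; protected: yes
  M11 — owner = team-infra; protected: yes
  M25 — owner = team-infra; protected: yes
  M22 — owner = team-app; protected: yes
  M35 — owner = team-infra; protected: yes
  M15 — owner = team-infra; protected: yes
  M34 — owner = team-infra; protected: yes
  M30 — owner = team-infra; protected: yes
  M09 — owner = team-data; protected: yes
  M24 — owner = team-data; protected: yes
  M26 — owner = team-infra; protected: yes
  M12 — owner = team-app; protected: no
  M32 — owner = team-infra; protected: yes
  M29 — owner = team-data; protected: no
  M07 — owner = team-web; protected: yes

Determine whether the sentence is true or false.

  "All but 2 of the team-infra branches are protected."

True

The determiner here denotes the relation: |A ∖ B| = 2.
|A| = 19, |A ∩ B| = 17, |A ∖ B| = 2.
|A ∖ B| = 2, so the statement is true.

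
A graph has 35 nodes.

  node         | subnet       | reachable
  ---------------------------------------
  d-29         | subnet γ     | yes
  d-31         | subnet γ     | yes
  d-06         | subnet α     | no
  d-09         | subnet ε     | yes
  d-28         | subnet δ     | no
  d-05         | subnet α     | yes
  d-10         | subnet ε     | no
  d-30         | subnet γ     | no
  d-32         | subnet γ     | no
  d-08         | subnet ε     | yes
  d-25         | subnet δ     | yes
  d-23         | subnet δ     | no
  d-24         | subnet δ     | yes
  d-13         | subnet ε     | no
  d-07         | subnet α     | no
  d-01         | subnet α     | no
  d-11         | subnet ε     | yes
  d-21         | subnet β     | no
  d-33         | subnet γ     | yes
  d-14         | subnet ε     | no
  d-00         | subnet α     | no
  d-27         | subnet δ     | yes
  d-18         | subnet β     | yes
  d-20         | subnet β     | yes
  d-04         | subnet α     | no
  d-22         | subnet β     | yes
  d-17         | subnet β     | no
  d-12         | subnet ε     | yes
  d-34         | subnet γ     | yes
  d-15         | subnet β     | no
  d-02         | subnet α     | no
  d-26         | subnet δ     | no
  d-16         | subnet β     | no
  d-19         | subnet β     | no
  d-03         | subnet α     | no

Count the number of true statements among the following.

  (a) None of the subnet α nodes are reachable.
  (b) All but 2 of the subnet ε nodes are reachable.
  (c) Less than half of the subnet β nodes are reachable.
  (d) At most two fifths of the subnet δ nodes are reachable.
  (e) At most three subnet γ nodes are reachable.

1

(a) subnet α: |A| = 8, |A ∩ B| = 1; needs A ∩ B = ∅ (|A ∩ B| = 0) — false.
(b) subnet ε: |A| = 7, |A ∩ B| = 4; needs |A ∖ B| = 2 — false.
(c) subnet β: |A| = 8, |A ∩ B| = 3; needs |A ∩ B| < |A ∖ B| — true.
(d) subnet δ: |A| = 6, |A ∩ B| = 3; needs |A ∩ B| / |A| ≤ 2/5 — false.
(e) subnet γ: |A| = 6, |A ∩ B| = 4; needs |A ∩ B| ≤ 3 — false.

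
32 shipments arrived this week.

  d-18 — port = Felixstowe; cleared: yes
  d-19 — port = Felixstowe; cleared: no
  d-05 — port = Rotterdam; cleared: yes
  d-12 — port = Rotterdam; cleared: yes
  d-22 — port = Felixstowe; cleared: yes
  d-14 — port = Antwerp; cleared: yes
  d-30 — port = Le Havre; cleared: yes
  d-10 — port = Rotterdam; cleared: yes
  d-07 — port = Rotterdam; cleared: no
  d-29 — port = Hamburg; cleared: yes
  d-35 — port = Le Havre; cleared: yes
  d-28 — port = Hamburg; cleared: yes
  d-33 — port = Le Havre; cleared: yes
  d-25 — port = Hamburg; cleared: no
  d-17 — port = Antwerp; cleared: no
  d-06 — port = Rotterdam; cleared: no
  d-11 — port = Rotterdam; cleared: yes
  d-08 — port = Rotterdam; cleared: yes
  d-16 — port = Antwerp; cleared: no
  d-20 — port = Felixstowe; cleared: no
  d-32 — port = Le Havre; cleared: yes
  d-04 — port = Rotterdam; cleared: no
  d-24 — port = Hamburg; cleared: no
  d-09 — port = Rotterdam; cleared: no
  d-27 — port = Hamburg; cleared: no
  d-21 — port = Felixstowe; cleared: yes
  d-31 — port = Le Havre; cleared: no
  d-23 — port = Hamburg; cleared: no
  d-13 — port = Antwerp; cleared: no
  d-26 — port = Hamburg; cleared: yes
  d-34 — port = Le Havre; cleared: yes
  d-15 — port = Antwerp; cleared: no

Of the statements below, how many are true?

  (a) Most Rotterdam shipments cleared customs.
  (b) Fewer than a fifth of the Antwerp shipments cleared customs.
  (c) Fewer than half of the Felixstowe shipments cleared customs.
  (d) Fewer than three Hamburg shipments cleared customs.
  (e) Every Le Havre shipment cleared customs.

1

(a) Rotterdam: |A| = 9, |A ∩ B| = 5; needs |A ∩ B| > |A ∖ B| — true.
(b) Antwerp: |A| = 5, |A ∩ B| = 1; needs |A ∩ B| / |A| < 1/5 — false.
(c) Felixstowe: |A| = 5, |A ∩ B| = 3; needs |A ∩ B| < |A ∖ B| — false.
(d) Hamburg: |A| = 7, |A ∩ B| = 3; needs |A ∩ B| < 3 — false.
(e) Le Havre: |A| = 6, |A ∩ B| = 5; needs A ⊆ B, i.e. every element of A is in B (|A ∖ B| = 0) — false.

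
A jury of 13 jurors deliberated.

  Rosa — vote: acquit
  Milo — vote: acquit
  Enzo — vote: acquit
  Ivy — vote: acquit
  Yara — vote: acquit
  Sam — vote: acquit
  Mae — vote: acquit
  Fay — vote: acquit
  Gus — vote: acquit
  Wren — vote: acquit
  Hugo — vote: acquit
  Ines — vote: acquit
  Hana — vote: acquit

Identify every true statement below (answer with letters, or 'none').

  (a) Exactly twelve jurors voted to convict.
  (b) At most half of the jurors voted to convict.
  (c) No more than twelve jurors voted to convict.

(b), (c)

|A| = 13, |A ∩ B| = 0, |A ∖ B| = 13.
(a) |A ∩ B| = 12: fails.
(b) |A ∩ B| ≤ |A ∖ B|: holds.
(c) |A ∩ B| ≤ 12: holds.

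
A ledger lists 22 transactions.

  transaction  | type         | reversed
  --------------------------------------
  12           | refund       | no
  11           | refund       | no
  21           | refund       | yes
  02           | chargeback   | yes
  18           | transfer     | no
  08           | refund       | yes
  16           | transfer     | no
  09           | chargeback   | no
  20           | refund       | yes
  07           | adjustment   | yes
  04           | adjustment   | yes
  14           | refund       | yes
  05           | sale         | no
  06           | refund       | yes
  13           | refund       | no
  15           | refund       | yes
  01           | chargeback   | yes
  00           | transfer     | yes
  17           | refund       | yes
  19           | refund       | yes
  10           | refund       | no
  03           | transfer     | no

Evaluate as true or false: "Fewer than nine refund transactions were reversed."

Truth condition: |A ∩ B| < 9.
A (the restrictor) = {12, 11, 21, 08, 20, 14, 06, 13, 15, 17, 19, 10}, |A| = 12.
A ∩ B = {21, 08, 20, 14, 06, 15, 17, 19}, so |A ∩ B| = 8.
|A ∩ B| = 8, so the statement is true.

True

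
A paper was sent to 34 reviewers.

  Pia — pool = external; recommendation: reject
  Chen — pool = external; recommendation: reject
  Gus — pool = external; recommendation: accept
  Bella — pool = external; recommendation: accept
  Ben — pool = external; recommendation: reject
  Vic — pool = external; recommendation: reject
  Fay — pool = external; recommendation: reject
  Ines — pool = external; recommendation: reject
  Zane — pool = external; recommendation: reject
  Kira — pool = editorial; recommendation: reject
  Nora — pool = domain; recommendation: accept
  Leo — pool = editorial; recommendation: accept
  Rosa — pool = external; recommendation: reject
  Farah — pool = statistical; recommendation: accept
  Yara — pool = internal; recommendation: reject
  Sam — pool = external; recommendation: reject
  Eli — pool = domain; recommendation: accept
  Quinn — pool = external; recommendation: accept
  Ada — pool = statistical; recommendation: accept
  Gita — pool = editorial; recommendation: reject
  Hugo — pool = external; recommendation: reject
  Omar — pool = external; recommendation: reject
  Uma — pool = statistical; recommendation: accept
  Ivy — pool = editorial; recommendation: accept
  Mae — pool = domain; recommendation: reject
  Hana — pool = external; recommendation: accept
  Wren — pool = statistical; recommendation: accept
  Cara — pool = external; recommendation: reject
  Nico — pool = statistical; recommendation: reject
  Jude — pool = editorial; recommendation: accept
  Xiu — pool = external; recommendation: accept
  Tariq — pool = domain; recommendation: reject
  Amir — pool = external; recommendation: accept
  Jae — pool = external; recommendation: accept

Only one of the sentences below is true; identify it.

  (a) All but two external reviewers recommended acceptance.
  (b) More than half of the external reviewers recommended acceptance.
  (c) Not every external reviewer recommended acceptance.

|A| = 19, |A ∩ B| = 7, |A ∖ B| = 12.
(a) requires |A ∖ B| = 2: false.
(b) requires |A ∩ B| > |A ∖ B|: false.
(c) requires A ⊄ B (|A ∖ B| ≥ 1): true.

(c)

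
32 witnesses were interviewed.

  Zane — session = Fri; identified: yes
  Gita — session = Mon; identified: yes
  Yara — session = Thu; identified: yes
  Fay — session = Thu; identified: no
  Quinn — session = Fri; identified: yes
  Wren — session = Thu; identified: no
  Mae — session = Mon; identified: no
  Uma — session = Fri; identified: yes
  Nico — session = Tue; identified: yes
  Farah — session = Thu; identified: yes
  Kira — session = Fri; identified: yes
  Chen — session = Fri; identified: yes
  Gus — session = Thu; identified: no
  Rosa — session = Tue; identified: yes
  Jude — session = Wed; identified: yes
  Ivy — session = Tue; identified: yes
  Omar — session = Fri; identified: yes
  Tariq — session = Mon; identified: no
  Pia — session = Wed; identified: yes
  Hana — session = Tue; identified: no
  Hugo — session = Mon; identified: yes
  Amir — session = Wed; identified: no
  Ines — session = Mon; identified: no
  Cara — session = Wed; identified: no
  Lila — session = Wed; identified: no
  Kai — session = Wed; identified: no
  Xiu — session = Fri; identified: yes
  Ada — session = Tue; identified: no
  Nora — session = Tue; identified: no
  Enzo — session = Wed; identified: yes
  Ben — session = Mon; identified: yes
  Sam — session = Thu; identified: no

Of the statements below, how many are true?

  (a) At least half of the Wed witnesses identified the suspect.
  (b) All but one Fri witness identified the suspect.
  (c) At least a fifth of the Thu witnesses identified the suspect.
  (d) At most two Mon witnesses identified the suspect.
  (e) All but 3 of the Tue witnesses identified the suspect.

2

(a) Wed: |A| = 7, |A ∩ B| = 3; needs |A ∩ B| ≥ |A ∖ B| — false.
(b) Fri: |A| = 7, |A ∩ B| = 7; needs |A ∖ B| = 1 — false.
(c) Thu: |A| = 6, |A ∩ B| = 2; needs |A ∩ B| / |A| ≥ 1/5 — true.
(d) Mon: |A| = 6, |A ∩ B| = 3; needs |A ∩ B| ≤ 2 — false.
(e) Tue: |A| = 6, |A ∩ B| = 3; needs |A ∖ B| = 3 — true.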